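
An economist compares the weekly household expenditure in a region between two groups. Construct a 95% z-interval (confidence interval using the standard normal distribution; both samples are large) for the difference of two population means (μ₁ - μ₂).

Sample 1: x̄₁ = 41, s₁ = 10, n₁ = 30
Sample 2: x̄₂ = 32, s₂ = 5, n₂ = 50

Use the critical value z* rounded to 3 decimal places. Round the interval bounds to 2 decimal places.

Both samples are large (n₁ = 30 ≥ 30, n₂ = 50 ≥ 30), so a z-interval for the difference of means applies.

Point estimate: x̄₁ - x̄₂ = 41 - 32 = 9

Standard error: SE = √(s₁²/n₁ + s₂²/n₂)
= √(10²/30 + 5²/50)
= √(3.333333 + 0.500000)
= 1.957890

For 95% confidence, z* = 1.96 (from standard normal table)
Margin of error: E = z* × SE = 1.96 × 1.957890 = 3.8375

Z-interval: (x̄₁ - x̄₂) ± E = 9 ± 3.8375 = (5.1625, 12.8375)

Rounded to 2 decimal places:

(5.16, 12.84)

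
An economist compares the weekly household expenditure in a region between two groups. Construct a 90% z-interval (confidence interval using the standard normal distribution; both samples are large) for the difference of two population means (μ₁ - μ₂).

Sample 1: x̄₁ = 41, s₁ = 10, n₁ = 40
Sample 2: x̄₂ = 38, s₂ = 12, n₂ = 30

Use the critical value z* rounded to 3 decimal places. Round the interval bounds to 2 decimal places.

Both samples are large (n₁ = 40 ≥ 30, n₂ = 30 ≥ 30), so a z-interval for the difference of means applies.

Point estimate: x̄₁ - x̄₂ = 41 - 38 = 3

Standard error: SE = √(s₁²/n₁ + s₂²/n₂)
= √(10²/40 + 12²/30)
= √(2.500000 + 4.800000)
= 2.701851

For 90% confidence, z* = 1.645 (from standard normal table)
Margin of error: E = z* × SE = 1.645 × 2.701851 = 4.4445

Z-interval: (x̄₁ - x̄₂) ± E = 3 ± 4.4445 = (-1.4445, 7.4445)

Rounded to 2 decimal places:

(-1.44, 7.44)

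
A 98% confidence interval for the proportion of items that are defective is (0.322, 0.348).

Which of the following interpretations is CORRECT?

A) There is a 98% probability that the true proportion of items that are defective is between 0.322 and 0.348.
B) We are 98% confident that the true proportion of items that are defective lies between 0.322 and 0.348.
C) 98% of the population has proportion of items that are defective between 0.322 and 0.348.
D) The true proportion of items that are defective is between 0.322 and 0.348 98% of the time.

A confidence interval represents our confidence in the procedure, not a probability statement about the parameter.

Key concept: If we repeated this sampling process many times and computed a 98% CI each time, about 98% of those intervals would contain the true population parameter.

For this specific interval (0.322, 0.348):
- Midpoint (point estimate): 0.335
- Margin of error: 0.013

The correct interpretation is the one stating confidence that the true parameter lies in the interval — option B.

B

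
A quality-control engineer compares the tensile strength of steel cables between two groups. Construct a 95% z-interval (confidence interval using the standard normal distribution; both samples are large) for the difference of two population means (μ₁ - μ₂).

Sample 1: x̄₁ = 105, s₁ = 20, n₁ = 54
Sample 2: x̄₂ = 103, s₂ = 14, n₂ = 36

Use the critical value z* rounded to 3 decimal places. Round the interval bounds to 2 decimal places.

Both samples are large (n₁ = 54 ≥ 30, n₂ = 36 ≥ 30), so a z-interval for the difference of means applies.

Point estimate: x̄₁ - x̄₂ = 105 - 103 = 2

Standard error: SE = √(s₁²/n₁ + s₂²/n₂)
= √(20²/54 + 14²/36)
= √(7.407407 + 5.444444)
= 3.584948

For 95% confidence, z* = 1.96 (from standard normal table)
Margin of error: E = z* × SE = 1.96 × 3.584948 = 7.0265

Z-interval: (x̄₁ - x̄₂) ± E = 2 ± 7.0265 = (-5.0265, 9.0265)

Rounded to 2 decimal places:

(-5.03, 9.03)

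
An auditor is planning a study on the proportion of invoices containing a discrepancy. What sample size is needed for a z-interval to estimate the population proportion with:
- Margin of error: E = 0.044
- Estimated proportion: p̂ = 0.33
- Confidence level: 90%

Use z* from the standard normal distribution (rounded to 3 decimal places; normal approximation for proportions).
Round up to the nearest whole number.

Using z* for proportion z-interval (normal approximation).

For 90% confidence, z* = 1.645 (from standard normal table)

Sample size formula for proportion z-interval: n = z*²p̂(1-p̂)/E²

n = 1.645² × 0.33 × 0.67 / 0.044²
  = 2.706025 × 0.2211 / 0.001936
  = 309.0404

Round up to the nearest whole number: n = 310

310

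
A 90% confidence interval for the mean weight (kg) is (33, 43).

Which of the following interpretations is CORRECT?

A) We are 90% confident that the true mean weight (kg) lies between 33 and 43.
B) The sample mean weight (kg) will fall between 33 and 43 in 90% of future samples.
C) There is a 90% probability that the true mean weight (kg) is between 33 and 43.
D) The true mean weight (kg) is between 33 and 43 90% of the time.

A confidence interval represents our confidence in the procedure, not a probability statement about the parameter.

Key concept: If we repeated this sampling process many times and computed a 90% CI each time, about 90% of those intervals would contain the true population parameter.

For this specific interval (33, 43):
- Midpoint (point estimate): 38
- Margin of error: 5

The correct interpretation is the one stating confidence that the true parameter lies in the interval — option A.

A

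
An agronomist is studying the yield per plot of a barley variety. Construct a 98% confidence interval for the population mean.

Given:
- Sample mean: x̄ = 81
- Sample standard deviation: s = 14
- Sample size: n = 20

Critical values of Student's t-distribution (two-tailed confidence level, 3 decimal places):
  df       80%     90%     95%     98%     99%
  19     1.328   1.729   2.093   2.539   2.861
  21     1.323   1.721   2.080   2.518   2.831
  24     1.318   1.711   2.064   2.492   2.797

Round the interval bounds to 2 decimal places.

The population standard deviation σ is unknown (only the sample standard deviation s is given), so use a t-interval with df = n - 1 = 20 - 1 = 19.

For 98% confidence with df = 19, t* = 2.539 (from t-table)

Standard error: SE = s/√n = 14/√20 = 3.130495

Margin of error: E = t* × SE = 2.539 × 3.130495 = 7.9483

T-interval: x̄ ± E = 81 ± 7.9483 = (73.0517, 88.9483)

Rounded to 2 decimal places:

(73.05, 88.95)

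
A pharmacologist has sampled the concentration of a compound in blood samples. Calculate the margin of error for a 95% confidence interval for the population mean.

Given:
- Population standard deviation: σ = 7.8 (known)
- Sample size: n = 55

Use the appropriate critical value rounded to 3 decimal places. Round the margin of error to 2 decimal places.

The population standard deviation σ is known, so use the z-interval margin of error formula.

For 95% confidence, z* = 1.96 (from standard normal table)

Margin of error formula for z-interval: E = z* × σ/√n

E = 1.96 × 7.8/√55
  = 1.96 × 1.051752
  = 2.0614

Rounded to 2 decimal places:

2.06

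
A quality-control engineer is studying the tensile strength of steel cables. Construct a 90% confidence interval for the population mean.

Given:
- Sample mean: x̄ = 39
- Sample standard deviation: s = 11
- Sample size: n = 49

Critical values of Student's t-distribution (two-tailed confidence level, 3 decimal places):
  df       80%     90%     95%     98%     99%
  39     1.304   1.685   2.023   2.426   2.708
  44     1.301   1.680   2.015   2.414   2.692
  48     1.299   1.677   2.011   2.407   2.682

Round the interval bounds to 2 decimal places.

The population standard deviation σ is unknown (only the sample standard deviation s is given), so use a t-interval with df = n - 1 = 49 - 1 = 48.

For 90% confidence with df = 48, t* = 1.677 (from t-table)

Standard error: SE = s/√n = 11/√49 = 1.571429

Margin of error: E = t* × SE = 1.677 × 1.571429 = 2.6353

T-interval: x̄ ± E = 39 ± 2.6353 = (36.3647, 41.6353)

Rounded to 2 decimal places:

(36.36, 41.64)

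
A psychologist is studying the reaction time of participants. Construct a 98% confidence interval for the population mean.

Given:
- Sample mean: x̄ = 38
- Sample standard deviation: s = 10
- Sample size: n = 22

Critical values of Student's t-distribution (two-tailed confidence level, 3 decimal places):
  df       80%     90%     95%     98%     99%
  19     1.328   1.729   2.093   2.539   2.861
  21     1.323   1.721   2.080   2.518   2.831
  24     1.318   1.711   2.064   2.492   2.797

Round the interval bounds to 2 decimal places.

The population standard deviation σ is unknown (only the sample standard deviation s is given), so use a t-interval with df = n - 1 = 22 - 1 = 21.

For 98% confidence with df = 21, t* = 2.518 (from t-table)

Standard error: SE = s/√n = 10/√22 = 2.132007

Margin of error: E = t* × SE = 2.518 × 2.132007 = 5.3684

T-interval: x̄ ± E = 38 ± 5.3684 = (32.6316, 43.3684)

Rounded to 2 decimal places:

(32.63, 43.37)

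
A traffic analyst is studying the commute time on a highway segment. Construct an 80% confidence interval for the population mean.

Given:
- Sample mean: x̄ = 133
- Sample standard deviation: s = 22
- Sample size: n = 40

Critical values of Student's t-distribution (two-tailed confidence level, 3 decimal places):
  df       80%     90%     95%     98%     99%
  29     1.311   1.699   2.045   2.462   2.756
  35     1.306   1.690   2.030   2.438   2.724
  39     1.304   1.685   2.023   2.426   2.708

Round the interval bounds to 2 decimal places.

The population standard deviation σ is unknown (only the sample standard deviation s is given), so use a t-interval with df = n - 1 = 40 - 1 = 39.

For 80% confidence with df = 39, t* = 1.304 (from t-table)

Standard error: SE = s/√n = 22/√40 = 3.478505

Margin of error: E = t* × SE = 1.304 × 3.478505 = 4.5360

T-interval: x̄ ± E = 133 ± 4.5360 = (128.4640, 137.5360)

Rounded to 2 decimal places:

(128.46, 137.54)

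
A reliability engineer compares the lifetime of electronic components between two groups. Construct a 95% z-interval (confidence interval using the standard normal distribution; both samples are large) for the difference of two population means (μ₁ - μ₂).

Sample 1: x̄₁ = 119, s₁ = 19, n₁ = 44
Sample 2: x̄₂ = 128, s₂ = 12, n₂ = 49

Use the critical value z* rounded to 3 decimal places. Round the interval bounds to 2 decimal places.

Both samples are large (n₁ = 44 ≥ 30, n₂ = 49 ≥ 30), so a z-interval for the difference of means applies.

Point estimate: x̄₁ - x̄₂ = 119 - 128 = -9

Standard error: SE = √(s₁²/n₁ + s₂²/n₂)
= √(19²/44 + 12²/49)
= √(8.204545 + 2.938776)
= 3.338161

For 95% confidence, z* = 1.96 (from standard normal table)
Margin of error: E = z* × SE = 1.96 × 3.338161 = 6.5428

Z-interval: (x̄₁ - x̄₂) ± E = -9 ± 6.5428 = (-15.5428, -2.4572)

Rounded to 2 decimal places:

(-15.54, -2.46)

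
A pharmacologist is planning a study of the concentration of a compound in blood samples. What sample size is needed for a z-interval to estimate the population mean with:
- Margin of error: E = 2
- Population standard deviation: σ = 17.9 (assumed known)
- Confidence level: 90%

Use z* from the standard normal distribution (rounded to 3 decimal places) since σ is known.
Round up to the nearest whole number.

Using z* since population σ is known (z-interval formula).

For 90% confidence, z* = 1.645 (from standard normal table)

Sample size formula for z-interval: n = (z*σ/E)²

n = (1.645 × 17.9 / 2)²
  = (14.722750)²
  = 216.7594

Round up to the nearest whole number: n = 217

217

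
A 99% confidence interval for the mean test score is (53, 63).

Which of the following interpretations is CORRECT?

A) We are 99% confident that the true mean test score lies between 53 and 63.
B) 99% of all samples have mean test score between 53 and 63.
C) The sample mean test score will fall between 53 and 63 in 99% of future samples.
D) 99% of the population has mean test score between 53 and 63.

A confidence interval represents our confidence in the procedure, not a probability statement about the parameter.

Key concept: If we repeated this sampling process many times and computed a 99% CI each time, about 99% of those intervals would contain the true population parameter.

For this specific interval (53, 63):
- Midpoint (point estimate): 58
- Margin of error: 5

The correct interpretation is the one stating confidence that the true parameter lies in the interval — option A.

A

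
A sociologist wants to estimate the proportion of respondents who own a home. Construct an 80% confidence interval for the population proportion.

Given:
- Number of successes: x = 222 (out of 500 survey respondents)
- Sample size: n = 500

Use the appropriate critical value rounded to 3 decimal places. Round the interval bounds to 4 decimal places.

Sample proportion: p̂ = 222/500 = 0.444000

Check conditions for normal approximation:
  np̂ = 222 ≥ 10 ✓
  n(1-p̂) = 278 ≥ 10 ✓

The sample is large enough, so use a z-interval (normal approximation) for the proportion.

For 80% confidence, z* = 1.282 (from standard normal table)

Standard error: SE = √(p̂(1-p̂)/n) = √(0.444000×0.556000/500) = 0.02221999

Margin of error: E = z* × SE = 1.282 × 0.02221999 = 0.028486

Z-interval: p̂ ± E = 0.444000 ± 0.028486 = (0.415514, 0.472486)

Rounded to 4 decimal places:

(0.4155, 0.4725)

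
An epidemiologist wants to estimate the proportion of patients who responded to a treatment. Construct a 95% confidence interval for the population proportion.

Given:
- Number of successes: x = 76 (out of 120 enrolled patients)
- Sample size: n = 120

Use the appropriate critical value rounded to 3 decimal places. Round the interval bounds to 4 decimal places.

Sample proportion: p̂ = 76/120 = 0.633333

Check conditions for normal approximation:
  np̂ = 76 ≥ 10 ✓
  n(1-p̂) = 44 ≥ 10 ✓

The sample is large enough, so use a z-interval (normal approximation) for the proportion.

For 95% confidence, z* = 1.96 (from standard normal table)

Standard error: SE = √(p̂(1-p̂)/n) = √(0.633333×0.366667/120) = 0.04399074

Margin of error: E = z* × SE = 1.96 × 0.04399074 = 0.086222

Z-interval: p̂ ± E = 0.633333 ± 0.086222 = (0.547111, 0.719555)

Rounded to 4 decimal places:

(0.5471, 0.7196)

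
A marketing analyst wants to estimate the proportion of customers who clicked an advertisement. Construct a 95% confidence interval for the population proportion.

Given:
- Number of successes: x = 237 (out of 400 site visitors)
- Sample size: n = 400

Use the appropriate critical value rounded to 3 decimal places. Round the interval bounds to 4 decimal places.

Sample proportion: p̂ = 237/400 = 0.592500

Check conditions for normal approximation:
  np̂ = 237 ≥ 10 ✓
  n(1-p̂) = 163 ≥ 10 ✓

The sample is large enough, so use a z-interval (normal approximation) for the proportion.

For 95% confidence, z* = 1.96 (from standard normal table)

Standard error: SE = √(p̂(1-p̂)/n) = √(0.592500×0.407500/400) = 0.02456846

Margin of error: E = z* × SE = 1.96 × 0.02456846 = 0.048154

Z-interval: p̂ ± E = 0.592500 ± 0.048154 = (0.544346, 0.640654)

Rounded to 4 decimal places:

(0.5443, 0.6407)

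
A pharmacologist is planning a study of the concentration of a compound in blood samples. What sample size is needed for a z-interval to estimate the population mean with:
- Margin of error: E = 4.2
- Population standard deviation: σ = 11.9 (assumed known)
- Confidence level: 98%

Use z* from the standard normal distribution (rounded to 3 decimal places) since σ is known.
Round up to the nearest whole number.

Using z* since population σ is known (z-interval formula).

For 98% confidence, z* = 2.326 (from standard normal table)

Sample size formula for z-interval: n = (z*σ/E)²

n = (2.326 × 11.9 / 4.2)²
  = (6.590333)²
  = 43.4325

Round up to the nearest whole number: n = 44

44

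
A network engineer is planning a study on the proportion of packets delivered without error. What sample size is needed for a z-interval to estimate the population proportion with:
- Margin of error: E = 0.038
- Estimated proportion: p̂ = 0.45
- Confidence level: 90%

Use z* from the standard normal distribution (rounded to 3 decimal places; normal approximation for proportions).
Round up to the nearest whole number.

Using z* for proportion z-interval (normal approximation).

For 90% confidence, z* = 1.645 (from standard normal table)

Sample size formula for proportion z-interval: n = z*²p̂(1-p̂)/E²

n = 1.645² × 0.45 × 0.55 / 0.038²
  = 2.706025 × 0.2475 / 0.001444
  = 463.8097

Round up to the nearest whole number: n = 464

464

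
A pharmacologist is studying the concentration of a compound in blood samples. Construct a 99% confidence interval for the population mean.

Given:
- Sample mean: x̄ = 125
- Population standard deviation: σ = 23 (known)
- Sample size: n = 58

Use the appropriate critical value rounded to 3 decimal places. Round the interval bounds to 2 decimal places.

The population standard deviation σ is known, so use a z-interval (standard normal critical value).

For 99% confidence, z* = 2.576 (from standard normal table)

Standard error: SE = σ/√n = 23/√58 = 3.020048

Margin of error: E = z* × SE = 2.576 × 3.020048 = 7.7796

Z-interval: x̄ ± E = 125 ± 7.7796 = (117.2204, 132.7796)

Rounded to 2 decimal places:

(117.22, 132.78)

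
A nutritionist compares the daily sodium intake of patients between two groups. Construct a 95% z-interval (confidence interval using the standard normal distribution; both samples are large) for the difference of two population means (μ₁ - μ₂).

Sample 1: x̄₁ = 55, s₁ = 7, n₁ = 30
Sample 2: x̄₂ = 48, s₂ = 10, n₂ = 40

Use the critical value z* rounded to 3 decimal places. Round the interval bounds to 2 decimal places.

Both samples are large (n₁ = 30 ≥ 30, n₂ = 40 ≥ 30), so a z-interval for the difference of means applies.

Point estimate: x̄₁ - x̄₂ = 55 - 48 = 7

Standard error: SE = √(s₁²/n₁ + s₂²/n₂)
= √(7²/30 + 10²/40)
= √(1.633333 + 2.500000)
= 2.033060

For 95% confidence, z* = 1.96 (from standard normal table)
Margin of error: E = z* × SE = 1.96 × 2.033060 = 3.9848

Z-interval: (x̄₁ - x̄₂) ± E = 7 ± 3.9848 = (3.0152, 10.9848)

Rounded to 2 decimal places:

(3.02, 10.98)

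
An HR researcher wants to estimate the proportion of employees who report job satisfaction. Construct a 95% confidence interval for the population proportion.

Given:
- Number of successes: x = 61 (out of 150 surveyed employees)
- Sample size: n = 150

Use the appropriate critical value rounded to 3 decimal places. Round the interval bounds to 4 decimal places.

Sample proportion: p̂ = 61/150 = 0.406667

Check conditions for normal approximation:
  np̂ = 61 ≥ 10 ✓
  n(1-p̂) = 89 ≥ 10 ✓

The sample is large enough, so use a z-interval (normal approximation) for the proportion.

For 95% confidence, z* = 1.96 (from standard normal table)

Standard error: SE = √(p̂(1-p̂)/n) = √(0.406667×0.593333/150) = 0.04010726

Margin of error: E = z* × SE = 1.96 × 0.04010726 = 0.078610

Z-interval: p̂ ± E = 0.406667 ± 0.078610 = (0.328056, 0.485277)

Rounded to 4 decimal places:

(0.3281, 0.4853)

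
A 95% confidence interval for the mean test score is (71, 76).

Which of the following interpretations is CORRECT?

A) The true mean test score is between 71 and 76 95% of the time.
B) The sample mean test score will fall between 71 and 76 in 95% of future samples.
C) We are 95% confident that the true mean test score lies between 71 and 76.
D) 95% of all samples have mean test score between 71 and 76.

A confidence interval represents our confidence in the procedure, not a probability statement about the parameter.

Key concept: If we repeated this sampling process many times and computed a 95% CI each time, about 95% of those intervals would contain the true population parameter.

For this specific interval (71, 76):
- Midpoint (point estimate): 73.5
- Margin of error: 2.5

The correct interpretation is the one stating confidence that the true parameter lies in the interval — option C.

C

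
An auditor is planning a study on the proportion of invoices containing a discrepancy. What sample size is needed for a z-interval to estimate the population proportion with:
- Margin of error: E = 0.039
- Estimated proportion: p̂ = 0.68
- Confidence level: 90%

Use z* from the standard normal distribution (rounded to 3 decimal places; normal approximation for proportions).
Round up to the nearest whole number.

Using z* for proportion z-interval (normal approximation).

For 90% confidence, z* = 1.645 (from standard normal table)

Sample size formula for proportion z-interval: n = z*²p̂(1-p̂)/E²

n = 1.645² × 0.68 × 0.32 / 0.039²
  = 2.706025 × 0.2176 / 0.001521
  = 387.1341

Round up to the nearest whole number: n = 388

388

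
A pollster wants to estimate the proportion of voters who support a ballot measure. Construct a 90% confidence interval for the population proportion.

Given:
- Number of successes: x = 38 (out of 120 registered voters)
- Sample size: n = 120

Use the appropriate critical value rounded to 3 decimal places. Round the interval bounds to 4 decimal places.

Sample proportion: p̂ = 38/120 = 0.316667

Check conditions for normal approximation:
  np̂ = 38 ≥ 10 ✓
  n(1-p̂) = 82 ≥ 10 ✓

The sample is large enough, so use a z-interval (normal approximation) for the proportion.

For 90% confidence, z* = 1.645 (from standard normal table)

Standard error: SE = √(p̂(1-p̂)/n) = √(0.316667×0.683333/120) = 0.04246458

Margin of error: E = z* × SE = 1.645 × 0.04246458 = 0.069854

Z-interval: p̂ ± E = 0.316667 ± 0.069854 = (0.246812, 0.386521)

Rounded to 4 decimal places:

(0.2468, 0.3865)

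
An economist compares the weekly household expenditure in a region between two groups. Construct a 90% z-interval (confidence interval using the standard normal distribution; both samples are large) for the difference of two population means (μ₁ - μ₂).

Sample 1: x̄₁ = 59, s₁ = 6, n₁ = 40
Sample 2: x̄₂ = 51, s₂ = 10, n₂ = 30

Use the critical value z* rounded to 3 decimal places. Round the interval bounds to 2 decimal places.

Both samples are large (n₁ = 40 ≥ 30, n₂ = 30 ≥ 30), so a z-interval for the difference of means applies.

Point estimate: x̄₁ - x̄₂ = 59 - 51 = 8

Standard error: SE = √(s₁²/n₁ + s₂²/n₂)
= √(6²/40 + 10²/30)
= √(0.900000 + 3.333333)
= 2.057507

For 90% confidence, z* = 1.645 (from standard normal table)
Margin of error: E = z* × SE = 1.645 × 2.057507 = 3.3846

Z-interval: (x̄₁ - x̄₂) ± E = 8 ± 3.3846 = (4.6154, 11.3846)

Rounded to 2 decimal places:

(4.62, 11.38)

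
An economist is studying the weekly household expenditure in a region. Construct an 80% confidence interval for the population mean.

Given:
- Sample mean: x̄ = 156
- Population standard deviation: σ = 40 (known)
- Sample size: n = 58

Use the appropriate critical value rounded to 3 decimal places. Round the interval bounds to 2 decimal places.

The population standard deviation σ is known, so use a z-interval (standard normal critical value).

For 80% confidence, z* = 1.282 (from standard normal table)

Standard error: SE = σ/√n = 40/√58 = 5.252257

Margin of error: E = z* × SE = 1.282 × 5.252257 = 6.7334

Z-interval: x̄ ± E = 156 ± 6.7334 = (149.2666, 162.7334)

Rounded to 2 decimal places:

(149.27, 162.73)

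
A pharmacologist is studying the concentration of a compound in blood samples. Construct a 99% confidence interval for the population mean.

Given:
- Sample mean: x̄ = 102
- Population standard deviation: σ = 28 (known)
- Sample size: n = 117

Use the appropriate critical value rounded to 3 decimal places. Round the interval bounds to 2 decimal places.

The population standard deviation σ is known, so use a z-interval (standard normal critical value).

For 99% confidence, z* = 2.576 (from standard normal table)

Standard error: SE = σ/√n = 28/√117 = 2.588601

Margin of error: E = z* × SE = 2.576 × 2.588601 = 6.6682

Z-interval: x̄ ± E = 102 ± 6.6682 = (95.3318, 108.6682)

Rounded to 2 decimal places:

(95.33, 108.67)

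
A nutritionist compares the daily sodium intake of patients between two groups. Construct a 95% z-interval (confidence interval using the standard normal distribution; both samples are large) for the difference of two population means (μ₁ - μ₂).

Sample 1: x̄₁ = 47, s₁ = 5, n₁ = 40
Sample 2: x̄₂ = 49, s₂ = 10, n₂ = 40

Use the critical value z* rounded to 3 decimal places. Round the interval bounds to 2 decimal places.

Both samples are large (n₁ = 40 ≥ 30, n₂ = 40 ≥ 30), so a z-interval for the difference of means applies.

Point estimate: x̄₁ - x̄₂ = 47 - 49 = -2

Standard error: SE = √(s₁²/n₁ + s₂²/n₂)
= √(5²/40 + 10²/40)
= √(0.625000 + 2.500000)
= 1.767767

For 95% confidence, z* = 1.96 (from standard normal table)
Margin of error: E = z* × SE = 1.96 × 1.767767 = 3.4648

Z-interval: (x̄₁ - x̄₂) ± E = -2 ± 3.4648 = (-5.4648, 1.4648)

Rounded to 2 decimal places:

(-5.46, 1.46)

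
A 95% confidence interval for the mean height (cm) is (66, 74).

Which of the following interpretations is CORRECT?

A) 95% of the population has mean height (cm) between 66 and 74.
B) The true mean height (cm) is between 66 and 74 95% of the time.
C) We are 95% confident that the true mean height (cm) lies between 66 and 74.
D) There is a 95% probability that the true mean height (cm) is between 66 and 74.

A confidence interval represents our confidence in the procedure, not a probability statement about the parameter.

Key concept: If we repeated this sampling process many times and computed a 95% CI each time, about 95% of those intervals would contain the true population parameter.

For this specific interval (66, 74):
- Midpoint (point estimate): 70
- Margin of error: 4

The correct interpretation is the one stating confidence that the true parameter lies in the interval — option C.

C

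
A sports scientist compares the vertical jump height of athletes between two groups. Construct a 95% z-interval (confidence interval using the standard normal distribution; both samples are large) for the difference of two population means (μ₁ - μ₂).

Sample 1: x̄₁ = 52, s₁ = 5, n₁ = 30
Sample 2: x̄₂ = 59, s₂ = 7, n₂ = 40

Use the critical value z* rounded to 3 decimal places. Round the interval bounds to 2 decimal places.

Both samples are large (n₁ = 30 ≥ 30, n₂ = 40 ≥ 30), so a z-interval for the difference of means applies.

Point estimate: x̄₁ - x̄₂ = 52 - 59 = -7

Standard error: SE = √(s₁²/n₁ + s₂²/n₂)
= √(5²/30 + 7²/40)
= √(0.833333 + 1.225000)
= 1.434689

For 95% confidence, z* = 1.96 (from standard normal table)
Margin of error: E = z* × SE = 1.96 × 1.434689 = 2.8120

Z-interval: (x̄₁ - x̄₂) ± E = -7 ± 2.8120 = (-9.8120, -4.1880)

Rounded to 2 decimal places:

(-9.81, -4.19)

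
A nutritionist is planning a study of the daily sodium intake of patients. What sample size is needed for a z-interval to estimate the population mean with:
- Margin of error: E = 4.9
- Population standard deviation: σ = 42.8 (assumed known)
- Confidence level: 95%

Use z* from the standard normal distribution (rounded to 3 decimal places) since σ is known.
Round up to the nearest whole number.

Using z* since population σ is known (z-interval formula).

For 95% confidence, z* = 1.96 (from standard normal table)

Sample size formula for z-interval: n = (z*σ/E)²

n = (1.96 × 42.8 / 4.9)²
  = (17.120000)²
  = 293.0944

Round up to the nearest whole number: n = 294

294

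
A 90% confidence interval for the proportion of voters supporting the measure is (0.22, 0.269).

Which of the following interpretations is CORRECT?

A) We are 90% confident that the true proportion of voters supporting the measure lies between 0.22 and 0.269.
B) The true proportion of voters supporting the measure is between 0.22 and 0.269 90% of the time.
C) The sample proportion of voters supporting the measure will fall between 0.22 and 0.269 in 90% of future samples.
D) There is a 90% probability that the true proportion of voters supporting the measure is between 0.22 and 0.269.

A confidence interval represents our confidence in the procedure, not a probability statement about the parameter.

Key concept: If we repeated this sampling process many times and computed a 90% CI each time, about 90% of those intervals would contain the true population parameter.

For this specific interval (0.22, 0.269):
- Midpoint (point estimate): 0.2445
- Margin of error: 0.0245

The correct interpretation is the one stating confidence that the true parameter lies in the interval — option A.

A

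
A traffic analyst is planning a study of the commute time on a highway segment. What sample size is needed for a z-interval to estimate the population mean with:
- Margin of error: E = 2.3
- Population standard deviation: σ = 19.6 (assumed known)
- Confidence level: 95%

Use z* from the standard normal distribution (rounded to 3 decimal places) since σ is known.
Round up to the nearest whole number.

Using z* since population σ is known (z-interval formula).

For 95% confidence, z* = 1.96 (from standard normal table)

Sample size formula for z-interval: n = (z*σ/E)²

n = (1.96 × 19.6 / 2.3)²
  = (16.702609)²
  = 278.9771

Round up to the nearest whole number: n = 279

279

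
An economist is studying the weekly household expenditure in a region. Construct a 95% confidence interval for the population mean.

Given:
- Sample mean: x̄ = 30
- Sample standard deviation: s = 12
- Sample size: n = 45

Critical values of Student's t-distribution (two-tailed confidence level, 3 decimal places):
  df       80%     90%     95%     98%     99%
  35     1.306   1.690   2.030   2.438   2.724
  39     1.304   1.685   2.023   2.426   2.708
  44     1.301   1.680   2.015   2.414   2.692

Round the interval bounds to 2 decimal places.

The population standard deviation σ is unknown (only the sample standard deviation s is given), so use a t-interval with df = n - 1 = 45 - 1 = 44.

For 95% confidence with df = 44, t* = 2.015 (from t-table)

Standard error: SE = s/√n = 12/√45 = 1.788854

Margin of error: E = t* × SE = 2.015 × 1.788854 = 3.6045

T-interval: x̄ ± E = 30 ± 3.6045 = (26.3955, 33.6045)

Rounded to 2 decimal places:

(26.40, 33.60)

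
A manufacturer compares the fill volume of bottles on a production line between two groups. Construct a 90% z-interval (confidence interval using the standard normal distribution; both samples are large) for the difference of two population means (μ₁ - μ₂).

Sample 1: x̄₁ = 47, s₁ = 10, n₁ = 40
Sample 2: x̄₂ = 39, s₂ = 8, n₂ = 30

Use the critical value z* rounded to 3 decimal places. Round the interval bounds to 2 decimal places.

Both samples are large (n₁ = 40 ≥ 30, n₂ = 30 ≥ 30), so a z-interval for the difference of means applies.

Point estimate: x̄₁ - x̄₂ = 47 - 39 = 8

Standard error: SE = √(s₁²/n₁ + s₂²/n₂)
= √(10²/40 + 8²/30)
= √(2.500000 + 2.133333)
= 2.152518

For 90% confidence, z* = 1.645 (from standard normal table)
Margin of error: E = z* × SE = 1.645 × 2.152518 = 3.5409

Z-interval: (x̄₁ - x̄₂) ± E = 8 ± 3.5409 = (4.4591, 11.5409)

Rounded to 2 decimal places:

(4.46, 11.54)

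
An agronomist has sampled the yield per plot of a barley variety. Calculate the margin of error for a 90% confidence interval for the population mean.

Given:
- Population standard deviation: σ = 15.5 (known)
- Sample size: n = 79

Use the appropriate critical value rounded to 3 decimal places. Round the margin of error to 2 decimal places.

The population standard deviation σ is known, so use the z-interval margin of error formula.

For 90% confidence, z* = 1.645 (from standard normal table)

Margin of error formula for z-interval: E = z* × σ/√n

E = 1.645 × 15.5/√79
  = 1.645 × 1.743886
  = 2.8687

Rounded to 2 decimal places:

2.87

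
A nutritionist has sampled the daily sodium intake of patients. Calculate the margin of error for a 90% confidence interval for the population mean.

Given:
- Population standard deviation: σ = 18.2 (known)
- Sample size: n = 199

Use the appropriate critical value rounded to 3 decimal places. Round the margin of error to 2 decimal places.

The population standard deviation σ is known, so use the z-interval margin of error formula.

For 90% confidence, z* = 1.645 (from standard normal table)

Margin of error formula for z-interval: E = z* × σ/√n

E = 1.645 × 18.2/√199
  = 1.645 × 1.290164
  = 2.1223

Rounded to 2 decimal places:

2.12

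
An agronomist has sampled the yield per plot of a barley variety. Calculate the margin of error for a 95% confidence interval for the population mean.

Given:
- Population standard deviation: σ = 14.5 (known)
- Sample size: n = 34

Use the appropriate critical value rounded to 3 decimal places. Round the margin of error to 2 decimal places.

The population standard deviation σ is known, so use the z-interval margin of error formula.

For 95% confidence, z* = 1.96 (from standard normal table)

Margin of error formula for z-interval: E = z* × σ/√n

E = 1.96 × 14.5/√34
  = 1.96 × 2.486729
  = 4.8740

Rounded to 2 decimal places:

4.87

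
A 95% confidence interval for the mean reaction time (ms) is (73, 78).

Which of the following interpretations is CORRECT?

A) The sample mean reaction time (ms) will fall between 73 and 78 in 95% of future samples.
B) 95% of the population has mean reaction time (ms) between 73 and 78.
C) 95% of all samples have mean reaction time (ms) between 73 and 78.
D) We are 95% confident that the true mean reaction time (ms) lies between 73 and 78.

A confidence interval represents our confidence in the procedure, not a probability statement about the parameter.

Key concept: If we repeated this sampling process many times and computed a 95% CI each time, about 95% of those intervals would contain the true population parameter.

For this specific interval (73, 78):
- Midpoint (point estimate): 75.5
- Margin of error: 2.5

The correct interpretation is the one stating confidence that the true parameter lies in the interval — option D.

D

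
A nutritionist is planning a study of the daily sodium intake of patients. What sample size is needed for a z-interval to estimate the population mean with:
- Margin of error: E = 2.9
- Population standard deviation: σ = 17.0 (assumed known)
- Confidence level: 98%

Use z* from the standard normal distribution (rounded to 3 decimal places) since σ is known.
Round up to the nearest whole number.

Using z* since population σ is known (z-interval formula).

For 98% confidence, z* = 2.326 (from standard normal table)

Sample size formula for z-interval: n = (z*σ/E)²

n = (2.326 × 17.0 / 2.9)²
  = (13.635172)²
  = 185.9179

Round up to the nearest whole number: n = 186

186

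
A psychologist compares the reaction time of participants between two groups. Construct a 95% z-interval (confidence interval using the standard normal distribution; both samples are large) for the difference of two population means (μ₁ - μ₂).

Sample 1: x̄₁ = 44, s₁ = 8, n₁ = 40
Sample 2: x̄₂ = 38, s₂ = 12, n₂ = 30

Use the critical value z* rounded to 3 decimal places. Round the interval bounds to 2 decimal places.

Both samples are large (n₁ = 40 ≥ 30, n₂ = 30 ≥ 30), so a z-interval for the difference of means applies.

Point estimate: x̄₁ - x̄₂ = 44 - 38 = 6

Standard error: SE = √(s₁²/n₁ + s₂²/n₂)
= √(8²/40 + 12²/30)
= √(1.600000 + 4.800000)
= 2.529822

For 95% confidence, z* = 1.96 (from standard normal table)
Margin of error: E = z* × SE = 1.96 × 2.529822 = 4.9585

Z-interval: (x̄₁ - x̄₂) ± E = 6 ± 4.9585 = (1.0415, 10.9585)

Rounded to 2 decimal places:

(1.04, 10.96)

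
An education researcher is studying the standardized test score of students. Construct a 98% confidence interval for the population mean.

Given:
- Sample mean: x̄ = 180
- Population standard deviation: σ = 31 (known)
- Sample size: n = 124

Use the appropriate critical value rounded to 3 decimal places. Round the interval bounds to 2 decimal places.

The population standard deviation σ is known, so use a z-interval (standard normal critical value).

For 98% confidence, z* = 2.326 (from standard normal table)

Standard error: SE = σ/√n = 31/√124 = 2.783882

Margin of error: E = z* × SE = 2.326 × 2.783882 = 6.4753

Z-interval: x̄ ± E = 180 ± 6.4753 = (173.5247, 186.4753)

Rounded to 2 decimal places:

(173.52, 186.48)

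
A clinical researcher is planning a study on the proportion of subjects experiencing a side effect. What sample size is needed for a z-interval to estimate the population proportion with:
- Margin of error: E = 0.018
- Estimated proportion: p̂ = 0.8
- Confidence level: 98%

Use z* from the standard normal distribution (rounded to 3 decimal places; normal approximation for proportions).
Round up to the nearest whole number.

Using z* for proportion z-interval (normal approximation).

For 98% confidence, z* = 2.326 (from standard normal table)

Sample size formula for proportion z-interval: n = z*²p̂(1-p̂)/E²

n = 2.326² × 0.8 × 0.2 / 0.018²
  = 5.410276 × 0.16 / 0.000324
  = 2671.7412

Round up to the nearest whole number: n = 2672

2672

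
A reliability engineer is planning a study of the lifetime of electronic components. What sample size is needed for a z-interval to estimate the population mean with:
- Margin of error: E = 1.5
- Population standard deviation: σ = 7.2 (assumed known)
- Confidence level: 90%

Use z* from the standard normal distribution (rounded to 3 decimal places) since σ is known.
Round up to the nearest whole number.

Using z* since population σ is known (z-interval formula).

For 90% confidence, z* = 1.645 (from standard normal table)

Sample size formula for z-interval: n = (z*σ/E)²

n = (1.645 × 7.2 / 1.5)²
  = (7.896000)²
  = 62.3468

Round up to the nearest whole number: n = 63

63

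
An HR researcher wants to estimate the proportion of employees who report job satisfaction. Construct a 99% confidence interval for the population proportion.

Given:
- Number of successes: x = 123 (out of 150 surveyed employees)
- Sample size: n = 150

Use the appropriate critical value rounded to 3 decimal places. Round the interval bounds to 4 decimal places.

Sample proportion: p̂ = 123/150 = 0.820000

Check conditions for normal approximation:
  np̂ = 123 ≥ 10 ✓
  n(1-p̂) = 27 ≥ 10 ✓

The sample is large enough, so use a z-interval (normal approximation) for the proportion.

For 99% confidence, z* = 2.576 (from standard normal table)

Standard error: SE = √(p̂(1-p̂)/n) = √(0.820000×0.180000/150) = 0.03136877

Margin of error: E = z* × SE = 2.576 × 0.03136877 = 0.080806

Z-interval: p̂ ± E = 0.820000 ± 0.080806 = (0.739194, 0.900806)

Rounded to 4 decimal places:

(0.7392, 0.9008)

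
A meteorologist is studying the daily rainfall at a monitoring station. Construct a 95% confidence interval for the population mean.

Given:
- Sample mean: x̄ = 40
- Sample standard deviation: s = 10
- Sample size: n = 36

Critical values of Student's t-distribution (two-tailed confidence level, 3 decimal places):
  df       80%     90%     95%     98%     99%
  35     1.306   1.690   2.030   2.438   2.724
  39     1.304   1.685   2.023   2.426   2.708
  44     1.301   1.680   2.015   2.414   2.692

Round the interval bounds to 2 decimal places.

The population standard deviation σ is unknown (only the sample standard deviation s is given), so use a t-interval with df = n - 1 = 36 - 1 = 35.

For 95% confidence with df = 35, t* = 2.030 (from t-table)

Standard error: SE = s/√n = 10/√36 = 1.666667

Margin of error: E = t* × SE = 2.030 × 1.666667 = 3.3833

T-interval: x̄ ± E = 40 ± 3.3833 = (36.6167, 43.3833)

Rounded to 2 decimal places:

(36.62, 43.38)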